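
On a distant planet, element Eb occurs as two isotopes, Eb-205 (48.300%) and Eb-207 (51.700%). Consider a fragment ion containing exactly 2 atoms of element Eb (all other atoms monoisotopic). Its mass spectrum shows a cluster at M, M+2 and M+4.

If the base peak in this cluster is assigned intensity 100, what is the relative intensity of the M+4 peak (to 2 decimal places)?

Term probabilities: M 0.2333, M+2 0.4994, M+4 0.2673. Base peak = M+2.
P(M+2) = C(2,1) × 0.48300^1 × 0.51700^1 = 2 × 0.4830 × 0.5170 = 0.499422 (base)
P(M+4) = C(2,2) × 0.48300^0 × 0.51700^2 = 1 × 1.0000 × 0.267289 = 0.267289
Relative intensity = 0.267289 / 0.499422 × 100 = 53.52

53.52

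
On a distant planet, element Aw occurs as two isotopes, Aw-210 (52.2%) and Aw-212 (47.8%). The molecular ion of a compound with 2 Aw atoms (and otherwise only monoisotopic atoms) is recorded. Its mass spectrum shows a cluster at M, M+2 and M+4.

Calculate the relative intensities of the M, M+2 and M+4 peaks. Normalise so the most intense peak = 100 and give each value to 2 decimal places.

54.60 : 100.00 : 45.79

Each Aw atom is independently Aw-210 (p = 0.522) or Aw-212 (q = 0.478); the cluster is the binomial expansion (p + q)^2.
P(M) = 0.522^2 = 0.272484
P(M+2) = 2 × 0.522^1 × 0.478^1 = 0.499032
P(M+4) = 0.478^2 = 0.228484
The M+2 peak is largest (0.499032); scaling to 100 gives 54.60 : 100.00 : 45.79.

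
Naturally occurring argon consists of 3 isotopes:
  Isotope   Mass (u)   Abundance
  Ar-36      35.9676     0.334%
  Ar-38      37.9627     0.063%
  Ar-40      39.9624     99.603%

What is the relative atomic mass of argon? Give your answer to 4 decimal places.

Ar = Σ fᵢ·mᵢ = 0.00334 × 35.9676 + 0.00063 × 37.9627 + 0.99603 × 39.9624
= 0.12013 + 0.02392 + 39.80375 = 39.94780 u

39.9478 u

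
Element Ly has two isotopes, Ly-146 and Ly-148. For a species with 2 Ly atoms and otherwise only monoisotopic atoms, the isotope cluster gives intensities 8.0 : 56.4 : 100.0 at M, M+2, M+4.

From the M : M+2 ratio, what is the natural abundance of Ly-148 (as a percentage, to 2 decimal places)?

77.90%

If p is the fraction of Ly that is Ly-146, then I(M+2)/I(M) = [C(2,1)·p^1·(1−p)] / p^2 = 2·(1−p)/p = 56.4/8.0 = 7.0500
(1−p)/p = 7.0500/2 = 3.5250  ⇒  p = 1/(1 + 3.5250) = 0.2210
Ly-146: 22.10%, Ly-148: 77.90%.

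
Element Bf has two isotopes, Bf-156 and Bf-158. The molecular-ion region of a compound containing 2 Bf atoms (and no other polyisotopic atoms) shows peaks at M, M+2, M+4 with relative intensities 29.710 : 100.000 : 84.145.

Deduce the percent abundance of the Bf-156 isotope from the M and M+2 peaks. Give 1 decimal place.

If p is the fraction of Bf that is Bf-156, then I(M+2)/I(M) = [C(2,1)·p^1·(1−p)] / p^2 = 2·(1−p)/p = 100.000/29.710 = 3.3659
(1−p)/p = 3.3659/2 = 1.6829  ⇒  p = 1/(1 + 1.6829) = 0.3727
Bf-156: 37.3%, Bf-158: 62.7%.

37.3%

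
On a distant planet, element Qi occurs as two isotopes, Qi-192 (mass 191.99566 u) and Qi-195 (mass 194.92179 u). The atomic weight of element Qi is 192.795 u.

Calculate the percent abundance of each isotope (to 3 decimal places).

Qi-192: 72.683%, Qi-195: 27.317%

Writing the weighted mean with unknown fraction x of Qi-192:
191.99566·x + 194.92179·(1 − x) = 192.795
(191.99566 − 194.92179)·x = 192.795 − 194.92179
x = -2.12679 / -2.92613 = 0.72683 → 72.683% Qi-192, 27.317% Qi-195.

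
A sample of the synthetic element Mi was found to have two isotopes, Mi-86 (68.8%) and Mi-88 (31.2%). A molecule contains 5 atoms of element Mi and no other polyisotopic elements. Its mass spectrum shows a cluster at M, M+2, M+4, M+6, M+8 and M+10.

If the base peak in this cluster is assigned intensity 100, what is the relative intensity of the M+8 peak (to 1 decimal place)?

(0.688 + 0.312)^5 gives M 0.1541, M+2 0.3495, M+4 0.3170, M+6 0.1438, M+8 0.0326, M+10 0.0030; the largest is M+2.
P(M+2) = C(5,1) × 0.688^4 × 0.312^1 = 5 × 0.22405454 × 0.3120 = 0.349525 (base)
P(M+8) = C(5,4) × 0.688^1 × 0.312^4 = 5 × 0.6880 × 0.00947585 = 0.032597
Relative intensity = 0.032597 / 0.349525 × 100 = 9.3

9.3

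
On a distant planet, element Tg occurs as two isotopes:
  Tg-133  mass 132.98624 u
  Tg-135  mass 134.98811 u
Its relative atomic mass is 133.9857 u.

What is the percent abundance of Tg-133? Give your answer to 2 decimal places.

50.07%

Writing the weighted mean with unknown fraction x of Tg-133:
132.98624·x + 134.98811·(1 − x) = 133.9857
(132.98624 − 134.98811)·x = 133.9857 − 134.98811
x = -1.00241 / -2.00187 = 0.50074 → 50.07% Tg-133, 49.93% Tg-135.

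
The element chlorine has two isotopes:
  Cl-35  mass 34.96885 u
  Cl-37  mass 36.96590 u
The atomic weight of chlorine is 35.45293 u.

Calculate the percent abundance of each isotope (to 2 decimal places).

Let x be the fractional abundance of Cl-35; then Cl-37 has abundance 1 − x.
34.96885·x + 36.96590·(1 − x) = 35.45293
(34.96885 − 36.96590)·x = 35.45293 − 36.96590
x = -1.51297 / -1.99705 = 0.75760 → 75.76% Cl-35, 24.24% Cl-37.

Cl-35: 75.76%, Cl-37: 24.24%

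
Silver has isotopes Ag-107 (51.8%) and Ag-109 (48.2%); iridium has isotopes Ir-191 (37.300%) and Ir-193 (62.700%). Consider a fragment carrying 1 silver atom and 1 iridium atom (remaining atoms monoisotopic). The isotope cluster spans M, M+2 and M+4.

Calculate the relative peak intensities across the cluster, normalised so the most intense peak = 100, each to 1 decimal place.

38.3 : 100.0 : 59.9

Silver pattern (n=1): 0.5180 : 0.4820
Iridium pattern (n=1): 0.3730 : 0.6270
Convolve the two distributions (both contribute in 2-u steps):
  M: 0.5180×0.3730 = 0.193214
  M+2: 0.5180×0.6270 + 0.4820×0.3730 = 0.504572
  M+4: 0.4820×0.6270 = 0.302214
Scale to base peak (0.504572) = 100: 38.3 : 100.0 : 59.9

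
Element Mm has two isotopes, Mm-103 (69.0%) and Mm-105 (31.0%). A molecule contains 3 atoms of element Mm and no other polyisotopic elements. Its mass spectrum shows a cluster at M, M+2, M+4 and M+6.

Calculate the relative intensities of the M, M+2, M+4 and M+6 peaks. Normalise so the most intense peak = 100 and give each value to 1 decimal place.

Expanding (0.690 + 0.310)^3:
P(M) = 0.690^3 = 0.328509
P(M+2) = 3 × 0.690^2 × 0.310^1 = 0.442773
P(M+4) = 3 × 0.690^1 × 0.310^2 = 0.198927
P(M+6) = 0.310^3 = 0.029791
The M+2 peak is largest (0.442773); scaling to 100 gives 74.2 : 100.0 : 44.9 : 6.7.

74.2 : 100.0 : 44.9 : 6.7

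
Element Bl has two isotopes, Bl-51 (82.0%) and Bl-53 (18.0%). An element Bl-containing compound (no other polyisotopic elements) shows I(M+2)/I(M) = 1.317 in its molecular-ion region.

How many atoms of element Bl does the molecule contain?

The M+2/M ratio from n Bl atoms is n · q/p = n · 0.180/0.820.
n = 1.317 × 0.820/0.180 = 6.00 ≈ 6

6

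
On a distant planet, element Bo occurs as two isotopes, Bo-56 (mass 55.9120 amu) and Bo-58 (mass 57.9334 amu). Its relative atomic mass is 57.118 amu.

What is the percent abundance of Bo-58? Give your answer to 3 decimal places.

59.662%

Let x be the fractional abundance of Bo-56; then Bo-58 has abundance 1 − x.
55.9120·x + 57.9334·(1 − x) = 57.118
(55.9120 − 57.9334)·x = 57.118 − 57.9334
x = -0.8154 / -2.0214 = 0.40338 → 40.338% Bo-56, 59.662% Bo-58.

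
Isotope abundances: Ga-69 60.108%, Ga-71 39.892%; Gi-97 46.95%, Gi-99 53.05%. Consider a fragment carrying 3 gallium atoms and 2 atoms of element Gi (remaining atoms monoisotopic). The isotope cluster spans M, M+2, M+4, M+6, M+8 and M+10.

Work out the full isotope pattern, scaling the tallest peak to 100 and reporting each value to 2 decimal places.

Gallium pattern (n=3): 0.2171685 : 0.432386 : 0.2869625 : 0.063483
Element Gi pattern (n=2): 0.22043025 : 0.4981395 : 0.28143025
Convolve the two distributions (both contribute in 2-u steps):
  M: 0.2171685×0.22043025 = 0.047871
  M+2: 0.2171685×0.4981395 + 0.432386×0.22043025 = 0.203491
  M+4: 0.2171685×0.28143025 + 0.432386×0.4981395 + 0.2869625×0.22043025 = 0.339762
  M+6: 0.432386×0.28143025 + 0.2869625×0.4981395 + 0.063483×0.22043025 = 0.278627
  M+8: 0.2869625×0.28143025 + 0.063483×0.4981395 = 0.112383
  M+10: 0.063483×0.28143025 = 0.017866
Scale to base peak (0.339762) = 100: 14.09 : 59.89 : 100.00 : 82.01 : 33.08 : 5.26

14.09 : 59.89 : 100.00 : 82.01 : 33.08 : 5.26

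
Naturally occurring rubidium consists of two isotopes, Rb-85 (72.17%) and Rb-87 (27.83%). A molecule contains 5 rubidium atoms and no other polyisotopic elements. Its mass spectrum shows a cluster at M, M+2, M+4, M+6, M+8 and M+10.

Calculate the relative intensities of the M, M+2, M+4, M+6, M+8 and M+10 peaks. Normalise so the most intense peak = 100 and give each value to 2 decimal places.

51.86 : 100.00 : 77.12 : 29.74 : 5.73 : 0.44

Expanding (0.7217 + 0.2783)^5:
P(M) = 0.7217^5 = 0.195787
P(M+2) = 5 × 0.7217^4 × 0.2783^1 = 0.377494
P(M+4) = 10 × 0.7217^3 × 0.2783^2 = 0.291136
P(M+6) = 10 × 0.7217^2 × 0.2783^3 = 0.112267
P(M+8) = 5 × 0.7217^1 × 0.2783^4 = 0.021646
P(M+10) = 0.2783^5 = 0.001669
The M+2 peak is largest (0.377494); scaling to 100 gives 51.86 : 100.00 : 77.12 : 29.74 : 5.73 : 0.44.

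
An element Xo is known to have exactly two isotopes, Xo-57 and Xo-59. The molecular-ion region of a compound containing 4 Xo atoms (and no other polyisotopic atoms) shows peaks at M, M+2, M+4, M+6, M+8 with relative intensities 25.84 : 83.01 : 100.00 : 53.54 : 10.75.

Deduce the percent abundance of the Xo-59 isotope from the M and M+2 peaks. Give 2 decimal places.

Let p = fractional abundance of Xo-57. I(M+2)/I(M) = [C(4,1)·p^3·(1−p)] / p^4 = 4·(1−p)/p = 83.01/25.84 = 3.2125
(1−p)/p = 3.2125/4 = 0.8031  ⇒  p = 1/(1 + 0.8031) = 0.5546
Xo-57: 55.46%, Xo-59: 44.54%.

44.54%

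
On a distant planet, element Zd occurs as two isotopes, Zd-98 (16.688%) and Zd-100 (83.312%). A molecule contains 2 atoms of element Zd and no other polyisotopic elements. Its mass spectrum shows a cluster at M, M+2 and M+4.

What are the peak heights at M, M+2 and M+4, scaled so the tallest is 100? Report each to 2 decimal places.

4.01 : 40.06 : 100.00

Expanding (0.16688 + 0.83312)^2:
P(M) = 0.16688^2 = 0.027849
P(M+2) = 2 × 0.16688^1 × 0.83312^1 = 0.278062
P(M+4) = 0.83312^2 = 0.694089
The M+4 peak is largest (0.694089); scaling to 100 gives 4.01 : 40.06 : 100.00.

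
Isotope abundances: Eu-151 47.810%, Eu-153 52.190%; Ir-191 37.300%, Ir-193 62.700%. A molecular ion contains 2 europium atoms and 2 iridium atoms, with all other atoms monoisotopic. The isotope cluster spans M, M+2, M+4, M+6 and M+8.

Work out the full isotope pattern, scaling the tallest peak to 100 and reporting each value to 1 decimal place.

Europium pattern (n=2): 0.22857961 : 0.49904078 : 0.27237961
Iridium pattern (n=2): 0.139129 : 0.467742 : 0.393129
Convolve the two distributions (both contribute in 2-u steps):
  M: 0.22857961×0.139129 = 0.031802
  M+2: 0.22857961×0.467742 + 0.49904078×0.139129 = 0.176347
  M+4: 0.22857961×0.393129 + 0.49904078×0.467742 + 0.27237961×0.139129 = 0.361180
  M+6: 0.49904078×0.393129 + 0.27237961×0.467742 = 0.323591
  M+8: 0.27237961×0.393129 = 0.107080
Scale to base peak (0.361180) = 100: 8.8 : 48.8 : 100.0 : 89.6 : 29.6

8.8 : 48.8 : 100.0 : 89.6 : 29.6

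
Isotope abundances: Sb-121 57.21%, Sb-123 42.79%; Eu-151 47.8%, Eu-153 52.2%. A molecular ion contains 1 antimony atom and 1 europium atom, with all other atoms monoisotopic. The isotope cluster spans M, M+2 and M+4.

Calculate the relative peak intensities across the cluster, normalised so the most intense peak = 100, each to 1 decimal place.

54.3 : 100.0 : 44.4

Antimony pattern (n=1): 0.5721 : 0.4279
Europium pattern (n=1): 0.4780 : 0.5220
Convolve the two distributions (both contribute in 2-u steps):
  M: 0.5721×0.4780 = 0.273464
  M+2: 0.5721×0.5220 + 0.4279×0.4780 = 0.503172
  M+4: 0.4279×0.5220 = 0.223364
Scale to base peak (0.503172) = 100: 54.3 : 100.0 : 44.4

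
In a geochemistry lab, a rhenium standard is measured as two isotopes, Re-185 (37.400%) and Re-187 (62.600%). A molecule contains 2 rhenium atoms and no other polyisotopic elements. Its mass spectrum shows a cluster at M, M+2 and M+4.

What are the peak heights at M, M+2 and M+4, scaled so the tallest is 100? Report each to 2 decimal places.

29.87 : 100.00 : 83.69

The 2 Re atoms are independent, so intensities follow the terms of (0.37400 + 0.62600)^2.
P(M) = 0.37400^2 = 0.139876
P(M+2) = 2 × 0.37400^1 × 0.62600^1 = 0.468248
P(M+4) = 0.62600^2 = 0.391876
The M+2 peak is largest (0.468248); scaling to 100 gives 29.87 : 100.00 : 83.69.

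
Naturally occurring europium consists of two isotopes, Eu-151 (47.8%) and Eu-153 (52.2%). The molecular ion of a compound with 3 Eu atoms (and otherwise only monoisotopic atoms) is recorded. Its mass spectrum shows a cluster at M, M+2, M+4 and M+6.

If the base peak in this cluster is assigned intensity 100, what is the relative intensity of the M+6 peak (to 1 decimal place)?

Binomial terms of (0.478 + 0.522)^3: M 0.1092, M+2 0.3578, M+4 0.3907, M+6 0.1422 → M+4 is the base peak.
P(M+4) = C(3,2) × 0.478^1 × 0.522^2 = 3 × 0.4780 × 0.272484 = 0.390742 (base)
P(M+6) = C(3,3) × 0.478^0 × 0.522^3 = 1 × 1.0000 × 0.14223665 = 0.142237
Relative intensity = 0.142237 / 0.390742 × 100 = 36.4

36.4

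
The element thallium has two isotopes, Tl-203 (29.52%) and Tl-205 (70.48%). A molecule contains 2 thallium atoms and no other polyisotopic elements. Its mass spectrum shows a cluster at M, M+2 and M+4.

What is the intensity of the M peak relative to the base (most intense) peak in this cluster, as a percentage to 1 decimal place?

17.5%

Binomial terms of (0.2952 + 0.7048)^2: M 0.0871, M+2 0.4161, M+4 0.4967 → M+4 is the base peak.
P(M+4) = C(2,2) × 0.2952^0 × 0.7048^2 = 1 × 1.0000 × 0.49674304 = 0.496743 (base)
P(M) = C(2,0) × 0.2952^2 × 0.7048^0 = 1 × 0.08714304 × 1.0000 = 0.087143
Relative intensity = 0.087143 / 0.496743 × 100 = 17.5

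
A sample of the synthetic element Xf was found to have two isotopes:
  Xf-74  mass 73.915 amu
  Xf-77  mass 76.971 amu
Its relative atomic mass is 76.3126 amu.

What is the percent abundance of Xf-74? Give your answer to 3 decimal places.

21.545%

Writing the weighted mean with unknown fraction x of Xf-74:
73.915·x + 76.971·(1 − x) = 76.3126
(73.915 − 76.971)·x = 76.3126 − 76.971
x = -0.6584 / -3.056 = 0.21545 → 21.545% Xf-74, 78.455% Xf-77.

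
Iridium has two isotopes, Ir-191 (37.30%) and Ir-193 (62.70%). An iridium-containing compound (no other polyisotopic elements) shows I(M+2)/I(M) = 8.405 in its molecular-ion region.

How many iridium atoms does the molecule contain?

With n Ir atoms, P(M+2)/P(M) = C(n,1)·p^(n−1)q / p^n = n·q/p = n · 0.6270/0.3730.
n = 8.405 × 0.3730/0.6270 = 5.00 ≈ 5

5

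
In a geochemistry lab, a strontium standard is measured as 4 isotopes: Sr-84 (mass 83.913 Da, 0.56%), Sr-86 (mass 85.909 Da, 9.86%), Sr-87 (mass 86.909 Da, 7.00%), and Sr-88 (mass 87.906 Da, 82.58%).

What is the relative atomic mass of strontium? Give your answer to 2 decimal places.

87.62 Da

Weight each isotope mass by its fractional abundance: 0.0056 × 83.913 + 0.0986 × 85.909 + 0.0700 × 86.909 + 0.8258 × 87.906
= 0.4699 + 8.4706 + 6.0836 + 72.5928 = 87.6169 Da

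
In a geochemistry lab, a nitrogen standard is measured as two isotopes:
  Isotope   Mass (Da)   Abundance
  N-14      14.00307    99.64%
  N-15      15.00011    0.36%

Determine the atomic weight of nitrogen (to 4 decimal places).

14.0067 Da

Weight each isotope mass by its fractional abundance: 0.9964 × 14.00307 + 0.0036 × 15.00011
= 13.952659 + 0.054000 = 14.006659 Da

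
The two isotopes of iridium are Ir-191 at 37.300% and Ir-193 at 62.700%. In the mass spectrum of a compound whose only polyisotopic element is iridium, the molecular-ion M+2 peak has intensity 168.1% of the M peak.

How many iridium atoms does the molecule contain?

With n Ir atoms, P(M+2)/P(M) = C(n,1)·p^(n−1)q / p^n = n·q/p = n · 0.62700/0.37300.
n = 1.681 × 0.37300/0.62700 = 1.00 ≈ 1

1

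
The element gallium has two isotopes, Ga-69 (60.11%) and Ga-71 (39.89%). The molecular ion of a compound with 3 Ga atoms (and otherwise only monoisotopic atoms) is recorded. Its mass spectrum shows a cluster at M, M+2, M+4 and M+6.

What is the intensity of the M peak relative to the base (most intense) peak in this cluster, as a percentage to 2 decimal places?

Term probabilities: M 0.2172, M+2 0.4324, M+4 0.2869, M+6 0.0635. Base peak = M+2.
P(M+2) = C(3,1) × 0.6011^2 × 0.3989^1 = 3 × 0.36132121 × 0.3989 = 0.432393 (base)
P(M) = C(3,0) × 0.6011^3 × 0.3989^0 = 1 × 0.21719018 × 1.0000 = 0.217190
Relative intensity = 0.217190 / 0.432393 × 100 = 50.23

50.23%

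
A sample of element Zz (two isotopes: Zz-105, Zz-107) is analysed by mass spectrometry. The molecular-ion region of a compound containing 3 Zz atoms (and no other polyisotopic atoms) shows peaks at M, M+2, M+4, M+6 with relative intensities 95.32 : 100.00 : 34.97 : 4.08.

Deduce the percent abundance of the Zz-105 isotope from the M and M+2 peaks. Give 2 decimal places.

74.09%

Write p for the Zz-105 fraction. I(M+2)/I(M) = [C(3,1)·p^2·(1−p)] / p^3 = 3·(1−p)/p = 100.00/95.32 = 1.0491
(1−p)/p = 1.0491/3 = 0.3497  ⇒  p = 1/(1 + 0.3497) = 0.7409
Zz-105: 74.09%, Zz-107: 25.91%.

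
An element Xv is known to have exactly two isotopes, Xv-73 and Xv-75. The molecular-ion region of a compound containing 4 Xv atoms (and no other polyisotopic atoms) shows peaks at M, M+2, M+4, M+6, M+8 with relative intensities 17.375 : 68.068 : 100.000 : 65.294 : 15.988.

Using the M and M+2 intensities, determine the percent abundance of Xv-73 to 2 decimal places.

50.52%

If p is the fraction of Xv that is Xv-73, then I(M+2)/I(M) = [C(4,1)·p^3·(1−p)] / p^4 = 4·(1−p)/p = 68.068/17.375 = 3.9176
(1−p)/p = 3.9176/4 = 0.9794  ⇒  p = 1/(1 + 0.9794) = 0.5052
Xv-73: 50.52%, Xv-75: 49.48%.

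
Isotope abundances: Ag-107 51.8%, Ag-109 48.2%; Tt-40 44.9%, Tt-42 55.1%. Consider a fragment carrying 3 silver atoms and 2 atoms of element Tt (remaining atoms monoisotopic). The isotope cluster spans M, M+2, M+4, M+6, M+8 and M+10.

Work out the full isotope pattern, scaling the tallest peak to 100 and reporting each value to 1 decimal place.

8.8 : 46.1 : 96.2 : 100.0 : 51.7 : 10.7

Silver pattern (n=3): 0.13899183 : 0.3879965 : 0.3610315 : 0.11198017
Element Tt pattern (n=2): 0.201601 : 0.494798 : 0.303601
Convolve the two distributions (both contribute in 2-u steps):
  M: 0.13899183×0.201601 = 0.028021
  M+2: 0.13899183×0.494798 + 0.3879965×0.201601 = 0.146993
  M+4: 0.13899183×0.303601 + 0.3879965×0.494798 + 0.3610315×0.201601 = 0.306962
  M+6: 0.3879965×0.303601 + 0.3610315×0.494798 + 0.11198017×0.201601 = 0.319009
  M+8: 0.3610315×0.303601 + 0.11198017×0.494798 = 0.165017
  M+10: 0.11198017×0.303601 = 0.033997
Scale to base peak (0.319009) = 100: 8.8 : 46.1 : 96.2 : 100.0 : 51.7 : 10.7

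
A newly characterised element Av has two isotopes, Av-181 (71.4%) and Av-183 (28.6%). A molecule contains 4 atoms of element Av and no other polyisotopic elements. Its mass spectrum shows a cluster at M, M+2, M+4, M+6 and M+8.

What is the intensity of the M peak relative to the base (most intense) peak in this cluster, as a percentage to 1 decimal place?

62.4%

Binomial terms of (0.714 + 0.286)^4: M 0.2599, M+2 0.4164, M+4 0.2502, M+6 0.0668, M+8 0.0067 → M+2 is the base peak.
P(M+2) = C(4,1) × 0.714^3 × 0.286^1 = 4 × 0.36399434 × 0.2860 = 0.416410 (base)
P(M) = C(4,0) × 0.714^4 × 0.286^0 = 1 × 0.25989196 × 1.0000 = 0.259892
Relative intensity = 0.259892 / 0.416410 × 100 = 62.4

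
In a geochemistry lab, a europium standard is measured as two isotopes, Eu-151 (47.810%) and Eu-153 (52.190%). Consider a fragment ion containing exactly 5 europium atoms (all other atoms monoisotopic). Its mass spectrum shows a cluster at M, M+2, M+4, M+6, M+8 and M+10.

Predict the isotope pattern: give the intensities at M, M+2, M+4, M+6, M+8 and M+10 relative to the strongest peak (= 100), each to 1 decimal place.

Each Eu atom is independently Eu-151 (p = 0.47810) or Eu-153 (q = 0.52190); the cluster is the binomial expansion (p + q)^5.
P(M) = 0.47810^5 = 0.024980
P(M+2) = 5 × 0.47810^4 × 0.52190^1 = 0.136343
P(M+4) = 10 × 0.47810^3 × 0.52190^2 = 0.297667
P(M+6) = 10 × 0.47810^2 × 0.52190^3 = 0.324937
P(M+8) = 5 × 0.47810^1 × 0.52190^4 = 0.177353
P(M+10) = 0.52190^5 = 0.038720
The M+6 peak is largest (0.324937); scaling to 100 gives 7.7 : 42.0 : 91.6 : 100.0 : 54.6 : 11.9.

7.7 : 42.0 : 91.6 : 100.0 : 54.6 : 11.9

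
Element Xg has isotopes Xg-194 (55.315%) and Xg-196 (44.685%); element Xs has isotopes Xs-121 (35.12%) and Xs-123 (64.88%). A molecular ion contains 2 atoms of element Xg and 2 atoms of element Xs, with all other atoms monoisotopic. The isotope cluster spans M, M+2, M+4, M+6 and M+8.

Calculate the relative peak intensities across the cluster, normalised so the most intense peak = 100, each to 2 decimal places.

Element Xg pattern (n=2): 0.30597492 : 0.49435016 : 0.19967492
Element Xs pattern (n=2): 0.12334144 : 0.45571712 : 0.42094144
Convolve the two distributions (both contribute in 2-u steps):
  M: 0.30597492×0.12334144 = 0.037739
  M+2: 0.30597492×0.45571712 + 0.49435016×0.12334144 = 0.200412
  M+4: 0.30597492×0.42094144 + 0.49435016×0.45571712 + 0.19967492×0.12334144 = 0.378710
  M+6: 0.49435016×0.42094144 + 0.19967492×0.45571712 = 0.299088
  M+8: 0.19967492×0.42094144 = 0.084051
Scale to base peak (0.378710) = 100: 9.97 : 52.92 : 100.00 : 78.98 : 22.19

9.97 : 52.92 : 100.00 : 78.98 : 22.19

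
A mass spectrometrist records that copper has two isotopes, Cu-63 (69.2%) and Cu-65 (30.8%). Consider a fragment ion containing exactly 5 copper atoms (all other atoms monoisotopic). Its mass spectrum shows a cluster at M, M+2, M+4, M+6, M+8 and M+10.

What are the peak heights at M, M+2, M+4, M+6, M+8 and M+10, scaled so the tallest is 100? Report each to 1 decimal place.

44.9 : 100.0 : 89.0 : 39.6 : 8.8 : 0.8

Each Cu atom is independently Cu-63 (p = 0.692) or Cu-65 (q = 0.308); the cluster is the binomial expansion (p + q)^5.
P(M) = 0.692^5 = 0.158683
P(M+2) = 5 × 0.692^4 × 0.308^1 = 0.353139
P(M+4) = 10 × 0.692^3 × 0.308^2 = 0.314355
P(M+6) = 10 × 0.692^2 × 0.308^3 = 0.139915
P(M+8) = 5 × 0.692^1 × 0.308^4 = 0.031137
P(M+10) = 0.308^5 = 0.002772
The M+2 peak is largest (0.353139); scaling to 100 gives 44.9 : 100.0 : 89.0 : 39.6 : 8.8 : 0.8.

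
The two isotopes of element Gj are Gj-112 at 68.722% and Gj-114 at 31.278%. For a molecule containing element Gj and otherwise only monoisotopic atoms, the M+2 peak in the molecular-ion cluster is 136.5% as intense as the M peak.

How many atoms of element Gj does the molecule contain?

3

The M+2/M ratio from n Gj atoms is n · q/p = n · 0.31278/0.68722.
n = 1.365 × 0.68722/0.31278 = 3.00 ≈ 3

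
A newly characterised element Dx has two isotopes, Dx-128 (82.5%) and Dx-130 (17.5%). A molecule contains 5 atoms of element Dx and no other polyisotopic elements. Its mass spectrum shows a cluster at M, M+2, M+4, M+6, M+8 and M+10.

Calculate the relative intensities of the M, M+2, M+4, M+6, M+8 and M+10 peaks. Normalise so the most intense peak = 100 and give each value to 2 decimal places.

Each Dx atom is independently Dx-128 (p = 0.825) or Dx-130 (q = 0.175); the cluster is the binomial expansion (p + q)^5.
P(M) = 0.825^5 = 0.382182
P(M+2) = 5 × 0.825^4 × 0.175^1 = 0.405344
P(M+4) = 10 × 0.825^3 × 0.175^2 = 0.171964
P(M+6) = 10 × 0.825^2 × 0.175^3 = 0.036477
P(M+8) = 5 × 0.825^1 × 0.175^4 = 0.003869
P(M+10) = 0.175^5 = 0.000164
The M+2 peak is largest (0.405344); scaling to 100 gives 94.29 : 100.00 : 42.42 : 9.00 : 0.95 : 0.04.

94.29 : 100.00 : 42.42 : 9.00 : 0.95 : 0.04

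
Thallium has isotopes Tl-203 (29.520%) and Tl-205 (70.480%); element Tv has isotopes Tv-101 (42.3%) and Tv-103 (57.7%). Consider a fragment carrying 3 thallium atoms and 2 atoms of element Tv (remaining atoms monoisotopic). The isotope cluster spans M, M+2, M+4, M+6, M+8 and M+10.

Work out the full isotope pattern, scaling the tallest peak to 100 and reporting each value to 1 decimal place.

1.4 : 13.4 : 52.3 : 100.0 : 93.7 : 34.4

Thallium pattern (n=3): 0.02572463 : 0.18425524 : 0.43991564 : 0.35010449
Element Tv pattern (n=2): 0.178929 : 0.488142 : 0.332929
Convolve the two distributions (both contribute in 2-u steps):
  M: 0.02572463×0.178929 = 0.004603
  M+2: 0.02572463×0.488142 + 0.18425524×0.178929 = 0.045526
  M+4: 0.02572463×0.332929 + 0.18425524×0.488142 + 0.43991564×0.178929 = 0.177221
  M+6: 0.18425524×0.332929 + 0.43991564×0.488142 + 0.35010449×0.178929 = 0.338729
  M+8: 0.43991564×0.332929 + 0.35010449×0.488142 = 0.317361
  M+10: 0.35010449×0.332929 = 0.116560
Scale to base peak (0.338729) = 100: 1.4 : 13.4 : 52.3 : 100.0 : 93.7 : 34.4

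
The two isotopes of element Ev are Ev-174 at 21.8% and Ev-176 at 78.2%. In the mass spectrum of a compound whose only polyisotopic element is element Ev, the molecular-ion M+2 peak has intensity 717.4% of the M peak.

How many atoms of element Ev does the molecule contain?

2

With n Ev atoms, P(M+2)/P(M) = C(n,1)·p^(n−1)q / p^n = n·q/p = n · 0.782/0.218.
n = 7.174 × 0.218/0.782 = 2.00 ≈ 2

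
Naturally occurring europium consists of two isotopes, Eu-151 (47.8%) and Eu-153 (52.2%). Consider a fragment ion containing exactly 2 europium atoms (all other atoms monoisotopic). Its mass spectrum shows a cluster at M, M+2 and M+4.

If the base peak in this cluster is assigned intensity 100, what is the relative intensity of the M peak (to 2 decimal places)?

45.79

(0.478 + 0.522)^2 gives M 0.2285, M+2 0.4990, M+4 0.2725; the largest is M+2.
P(M+2) = C(2,1) × 0.478^1 × 0.522^1 = 2 × 0.4780 × 0.5220 = 0.499032 (base)
P(M) = C(2,0) × 0.478^2 × 0.522^0 = 1 × 0.228484 × 1.0000 = 0.228484
Relative intensity = 0.228484 / 0.499032 × 100 = 45.79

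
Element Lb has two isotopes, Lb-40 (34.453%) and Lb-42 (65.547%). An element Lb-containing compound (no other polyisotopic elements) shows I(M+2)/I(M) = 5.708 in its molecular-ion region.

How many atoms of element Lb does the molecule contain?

3

With n Lb atoms, P(M+2)/P(M) = C(n,1)·p^(n−1)q / p^n = n·q/p = n · 0.65547/0.34453.
n = 5.708 × 0.34453/0.65547 = 3.00 ≈ 3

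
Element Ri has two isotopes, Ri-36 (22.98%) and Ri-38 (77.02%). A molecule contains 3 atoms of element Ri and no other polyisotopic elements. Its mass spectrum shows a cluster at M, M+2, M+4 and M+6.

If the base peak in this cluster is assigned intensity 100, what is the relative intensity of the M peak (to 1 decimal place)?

Binomial terms of (0.2298 + 0.7702)^3: M 0.0121, M+2 0.1220, M+4 0.4090, M+6 0.4569 → M+6 is the base peak.
P(M+6) = C(3,3) × 0.2298^0 × 0.7702^3 = 1 × 1.0000 × 0.45688883 = 0.456889 (base)
P(M) = C(3,0) × 0.2298^3 × 0.7702^0 = 1 × 0.01213529 × 1.0000 = 0.012135
Relative intensity = 0.012135 / 0.456889 × 100 = 2.7

2.7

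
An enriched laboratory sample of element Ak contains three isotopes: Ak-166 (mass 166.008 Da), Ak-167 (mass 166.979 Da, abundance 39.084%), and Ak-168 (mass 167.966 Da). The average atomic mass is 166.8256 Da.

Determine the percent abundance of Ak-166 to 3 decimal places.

38.541%

The remaining 60.916% is split between Ak-166 (fraction x) and Ak-168 (fraction 0.60916 − x).
Substituting: 166.008x + 167.966(0.60916 − x) = 101.56352764
(166.008 − 167.966)x = -0.75464092  ⇒  x = 0.38541, y = 0.22375
Ak-166: 38.541%, Ak-168: 22.375%.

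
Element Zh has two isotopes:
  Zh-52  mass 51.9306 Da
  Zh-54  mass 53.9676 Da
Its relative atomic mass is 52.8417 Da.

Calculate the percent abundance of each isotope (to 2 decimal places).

Let x be the fractional abundance of Zh-52; then Zh-54 has abundance 1 − x.
51.9306·x + 53.9676·(1 − x) = 52.8417
(51.9306 − 53.9676)·x = 52.8417 − 53.9676
x = -1.1259 / -2.0370 = 0.55272 → 55.27% Zh-52, 44.73% Zh-54.

Zh-52: 55.27%, Zh-54: 44.73%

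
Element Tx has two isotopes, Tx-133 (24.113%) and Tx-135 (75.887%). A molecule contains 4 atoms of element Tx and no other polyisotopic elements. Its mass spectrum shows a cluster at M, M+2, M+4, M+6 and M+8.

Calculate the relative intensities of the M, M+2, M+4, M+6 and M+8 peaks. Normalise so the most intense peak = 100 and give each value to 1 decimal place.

0.8 : 10.1 : 47.7 : 100.0 : 78.7

Expanding (0.24113 + 0.75887)^4:
P(M) = 0.24113^4 = 0.003381
P(M+2) = 4 × 0.24113^3 × 0.75887^1 = 0.042558
P(M+4) = 6 × 0.24113^2 × 0.75887^2 = 0.200904
P(M+6) = 4 × 0.24113^1 × 0.75887^3 = 0.421515
P(M+8) = 0.75887^4 = 0.331642
The M+6 peak is largest (0.421515); scaling to 100 gives 0.8 : 10.1 : 47.7 : 100.0 : 78.7.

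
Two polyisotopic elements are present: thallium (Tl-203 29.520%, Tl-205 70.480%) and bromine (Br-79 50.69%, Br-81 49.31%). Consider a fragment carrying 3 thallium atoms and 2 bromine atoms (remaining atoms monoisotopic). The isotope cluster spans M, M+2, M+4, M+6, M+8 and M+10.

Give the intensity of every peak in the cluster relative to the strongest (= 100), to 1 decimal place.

1.9 : 17.0 : 59.6 : 100.0 : 79.5 : 24.0

Thallium pattern (n=3): 0.02572463 : 0.18425524 : 0.43991564 : 0.35010449
Bromine pattern (n=2): 0.25694761 : 0.49990478 : 0.24314761
Convolve the two distributions (both contribute in 2-u steps):
  M: 0.02572463×0.25694761 = 0.006610
  M+2: 0.02572463×0.49990478 + 0.18425524×0.25694761 = 0.060204
  M+4: 0.02572463×0.24314761 + 0.18425524×0.49990478 + 0.43991564×0.25694761 = 0.211400
  M+6: 0.18425524×0.24314761 + 0.43991564×0.49990478 + 0.35010449×0.25694761 = 0.354676
  M+8: 0.43991564×0.24314761 + 0.35010449×0.49990478 = 0.281983
  M+10: 0.35010449×0.24314761 = 0.085127
Scale to base peak (0.354676) = 100: 1.9 : 17.0 : 59.6 : 100.0 : 79.5 : 24.0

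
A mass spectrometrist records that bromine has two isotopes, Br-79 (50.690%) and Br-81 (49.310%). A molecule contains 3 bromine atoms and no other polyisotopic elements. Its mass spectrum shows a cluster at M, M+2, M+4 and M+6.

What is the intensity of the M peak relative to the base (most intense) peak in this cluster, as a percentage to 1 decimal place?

Binomial terms of (0.50690 + 0.49310)^3: M 0.1302, M+2 0.3801, M+4 0.3698, M+6 0.1199 → M+2 is the base peak.
P(M+2) = C(3,1) × 0.50690^2 × 0.49310^1 = 3 × 0.25694761 × 0.4931 = 0.380103 (base)
P(M) = C(3,0) × 0.50690^3 × 0.49310^0 = 1 × 0.13024674 × 1.0000 = 0.130247
Relative intensity = 0.130247 / 0.380103 × 100 = 34.3

34.3%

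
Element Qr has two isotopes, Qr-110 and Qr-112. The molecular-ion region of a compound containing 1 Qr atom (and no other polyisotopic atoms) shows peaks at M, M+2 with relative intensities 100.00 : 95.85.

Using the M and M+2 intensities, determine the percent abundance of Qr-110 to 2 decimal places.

If p is the fraction of Qr that is Qr-110, then I(M+2)/I(M) = [C(1,1)·p^0·(1−p)] / p^1 = 1·(1−p)/p = 95.85/100.00 = 0.9585
(1−p)/p = 0.9585/1 = 0.9585  ⇒  p = 1/(1 + 0.9585) = 0.5106
Qr-110: 51.06%, Qr-112: 48.94%.

51.06%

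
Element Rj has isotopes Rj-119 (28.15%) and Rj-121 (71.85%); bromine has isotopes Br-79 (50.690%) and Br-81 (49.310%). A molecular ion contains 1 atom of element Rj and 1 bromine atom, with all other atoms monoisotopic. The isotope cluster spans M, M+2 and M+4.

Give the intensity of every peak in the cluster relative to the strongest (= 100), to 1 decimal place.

Element Rj pattern (n=1): 0.2815 : 0.7185
Bromine pattern (n=1): 0.5069 : 0.4931
Convolve the two distributions (both contribute in 2-u steps):
  M: 0.2815×0.5069 = 0.142692
  M+2: 0.2815×0.4931 + 0.7185×0.5069 = 0.503015
  M+4: 0.7185×0.4931 = 0.354292
Scale to base peak (0.503015) = 100: 28.4 : 100.0 : 70.4

28.4 : 100.0 : 70.4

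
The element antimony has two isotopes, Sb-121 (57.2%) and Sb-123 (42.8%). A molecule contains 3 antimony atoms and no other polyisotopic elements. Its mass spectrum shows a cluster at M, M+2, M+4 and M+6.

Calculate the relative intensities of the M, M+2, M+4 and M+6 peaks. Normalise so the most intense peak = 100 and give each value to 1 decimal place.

Each Sb atom is independently Sb-121 (p = 0.572) or Sb-123 (q = 0.428); the cluster is the binomial expansion (p + q)^3.
P(M) = 0.572^3 = 0.187149
P(M+2) = 3 × 0.572^2 × 0.428^1 = 0.420104
P(M+4) = 3 × 0.572^1 × 0.428^2 = 0.314344
P(M+6) = 0.428^3 = 0.078403
The M+2 peak is largest (0.420104); scaling to 100 gives 44.5 : 100.0 : 74.8 : 18.7.

44.5 : 100.0 : 74.8 : 18.7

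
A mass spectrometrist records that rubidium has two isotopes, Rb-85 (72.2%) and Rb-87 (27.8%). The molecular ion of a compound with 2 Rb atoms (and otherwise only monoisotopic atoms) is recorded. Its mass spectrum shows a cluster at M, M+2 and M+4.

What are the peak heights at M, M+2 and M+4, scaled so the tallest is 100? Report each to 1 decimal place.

Expanding (0.722 + 0.278)^2:
P(M) = 0.722^2 = 0.521284
P(M+2) = 2 × 0.722^1 × 0.278^1 = 0.401432
P(M+4) = 0.278^2 = 0.077284
The M peak is largest (0.521284); scaling to 100 gives 100.0 : 77.0 : 14.8.

100.0 : 77.0 : 14.8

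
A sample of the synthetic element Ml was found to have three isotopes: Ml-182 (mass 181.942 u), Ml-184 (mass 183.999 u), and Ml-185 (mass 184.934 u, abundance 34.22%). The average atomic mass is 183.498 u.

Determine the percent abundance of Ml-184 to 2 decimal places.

25.87%

Let x and y be the fractions of Ml-182 and Ml-184. Then x + y = 1 − 0.3422 = 0.6578 and 181.942x + 183.999y = 183.498 − 0.3422×184.934 = 120.2135852.
Substituting: 181.942x + 183.999(0.6578 − x) = 120.2135852
(181.942 − 183.999)x = -0.820957  ⇒  x = 0.39910, y = 0.25870
Ml-182: 39.91%, Ml-184: 25.87%.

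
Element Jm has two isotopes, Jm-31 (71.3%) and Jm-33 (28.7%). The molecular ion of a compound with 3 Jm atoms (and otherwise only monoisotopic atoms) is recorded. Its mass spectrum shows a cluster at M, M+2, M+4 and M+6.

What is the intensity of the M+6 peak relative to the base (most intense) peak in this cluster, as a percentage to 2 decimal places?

Binomial terms of (0.713 + 0.287)^3: M 0.3625, M+2 0.4377, M+4 0.1762, M+6 0.0236 → M+2 is the base peak.
P(M+2) = C(3,1) × 0.713^2 × 0.287^1 = 3 × 0.508369 × 0.2870 = 0.437706 (base)
P(M+6) = C(3,3) × 0.713^0 × 0.287^3 = 1 × 1.0000 × 0.0236399 = 0.023640
Relative intensity = 0.023640 / 0.437706 × 100 = 5.40

5.40%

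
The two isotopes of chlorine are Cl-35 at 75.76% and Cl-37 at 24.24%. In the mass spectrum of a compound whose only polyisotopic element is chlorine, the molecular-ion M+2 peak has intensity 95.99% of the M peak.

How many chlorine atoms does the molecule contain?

For n independent Cl atoms, I(M+2)/I(M) = n · (abundance Cl-37) / (abundance Cl-35) = n · 0.2424/0.7576.
n = 0.9599 × 0.7576/0.2424 = 3.00 ≈ 3

3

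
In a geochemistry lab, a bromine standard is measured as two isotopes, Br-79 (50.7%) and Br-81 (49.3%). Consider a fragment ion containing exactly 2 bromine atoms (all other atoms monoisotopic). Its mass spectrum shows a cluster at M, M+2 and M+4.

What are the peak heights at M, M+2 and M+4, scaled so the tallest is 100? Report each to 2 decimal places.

Expanding (0.507 + 0.493)^2:
P(M) = 0.507^2 = 0.257049
P(M+2) = 2 × 0.507^1 × 0.493^1 = 0.499902
P(M+4) = 0.493^2 = 0.243049
The M+2 peak is largest (0.499902); scaling to 100 gives 51.42 : 100.00 : 48.62.

51.42 : 100.00 : 48.62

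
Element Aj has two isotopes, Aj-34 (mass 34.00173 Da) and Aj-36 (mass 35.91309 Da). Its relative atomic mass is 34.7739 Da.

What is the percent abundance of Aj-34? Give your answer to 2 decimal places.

59.60%

Writing the weighted mean with unknown fraction x of Aj-34:
34.00173·x + 35.91309·(1 − x) = 34.7739
(34.00173 − 35.91309)·x = 34.7739 − 35.91309
x = -1.13919 / -1.91136 = 0.59601 → 59.60% Aj-34, 40.40% Aj-36.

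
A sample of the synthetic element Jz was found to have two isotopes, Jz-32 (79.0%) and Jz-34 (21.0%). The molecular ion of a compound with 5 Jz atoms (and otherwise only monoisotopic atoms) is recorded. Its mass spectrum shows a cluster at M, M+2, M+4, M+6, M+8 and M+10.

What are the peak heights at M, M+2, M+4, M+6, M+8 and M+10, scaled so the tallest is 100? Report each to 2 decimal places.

The 5 Jz atoms are independent, so intensities follow the terms of (0.790 + 0.210)^5.
P(M) = 0.790^5 = 0.307706
P(M+2) = 5 × 0.790^4 × 0.210^1 = 0.408976
P(M+4) = 10 × 0.790^3 × 0.210^2 = 0.217430
P(M+6) = 10 × 0.790^2 × 0.210^3 = 0.057798
P(M+8) = 5 × 0.790^1 × 0.210^4 = 0.007682
P(M+10) = 0.210^5 = 0.000408
The M+2 peak is largest (0.408976); scaling to 100 gives 75.24 : 100.00 : 53.16 : 14.13 : 1.88 : 0.10.

75.24 : 100.00 : 53.16 : 14.13 : 1.88 : 0.10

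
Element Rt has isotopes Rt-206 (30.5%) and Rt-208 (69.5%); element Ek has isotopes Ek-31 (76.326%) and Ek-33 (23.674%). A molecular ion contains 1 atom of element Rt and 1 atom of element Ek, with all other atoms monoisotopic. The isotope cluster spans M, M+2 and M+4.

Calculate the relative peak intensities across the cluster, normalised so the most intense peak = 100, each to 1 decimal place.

Element Rt pattern (n=1): 0.3050 : 0.6950
Element Ek pattern (n=1): 0.76326 : 0.23674
Convolve the two distributions (both contribute in 2-u steps):
  M: 0.3050×0.76326 = 0.232794
  M+2: 0.3050×0.23674 + 0.6950×0.76326 = 0.602671
  M+4: 0.6950×0.23674 = 0.164534
Scale to base peak (0.602671) = 100: 38.6 : 100.0 : 27.3

38.6 : 100.0 : 27.3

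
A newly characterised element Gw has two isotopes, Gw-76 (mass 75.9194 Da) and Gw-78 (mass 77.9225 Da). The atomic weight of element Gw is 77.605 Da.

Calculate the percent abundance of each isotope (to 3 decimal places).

Gw-76: 15.850%, Gw-78: 84.150%

With x = fraction of Gw-76 (so Gw-78 is 1 − x):
75.9194·x + 77.9225·(1 − x) = 77.605
(75.9194 − 77.9225)·x = 77.605 − 77.9225
x = -0.3175 / -2.0031 = 0.15850 → 15.850% Gw-76, 84.150% Gw-78.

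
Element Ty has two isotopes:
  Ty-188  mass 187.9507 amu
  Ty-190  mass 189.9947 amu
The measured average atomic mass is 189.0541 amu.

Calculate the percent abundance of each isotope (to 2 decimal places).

With x = fraction of Ty-188 (so Ty-190 is 1 − x):
187.9507·x + 189.9947·(1 − x) = 189.0541
(187.9507 − 189.9947)·x = 189.0541 − 189.9947
x = -0.9406 / -2.0440 = 0.46018 → 46.02% Ty-188, 53.98% Ty-190.

Ty-188: 46.02%, Ty-190: 53.98%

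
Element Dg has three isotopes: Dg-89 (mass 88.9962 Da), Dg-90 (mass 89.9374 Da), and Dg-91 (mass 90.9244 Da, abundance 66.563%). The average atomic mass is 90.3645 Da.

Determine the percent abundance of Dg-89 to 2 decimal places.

24.42%

Let x and y be the fractions of Dg-89 and Dg-90. Then x + y = 1 − 0.66563 = 0.33437 and 88.9962x + 89.9374y = 90.3645 − 0.66563×90.9244 = 29.842491628.
Substituting: 88.9962x + 89.9374(0.33437 − x) = 29.842491628
(88.9962 − 89.9374)x = -0.22987681  ⇒  x = 0.24424, y = 0.09013
Dg-89: 24.42%, Dg-90: 9.01%.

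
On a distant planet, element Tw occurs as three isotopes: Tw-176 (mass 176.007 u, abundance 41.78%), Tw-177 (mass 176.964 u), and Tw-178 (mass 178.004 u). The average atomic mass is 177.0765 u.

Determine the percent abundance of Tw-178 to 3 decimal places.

49.263%

Let x and y be the fractions of Tw-177 and Tw-178. Then x + y = 1 − 0.4178 = 0.5822 and 176.964x + 178.004y = 177.0765 − 0.4178×176.007 = 103.5407754.
Substituting: 176.964x + 178.004(0.5822 − x) = 103.5407754
(176.964 − 178.004)x = -0.0931534  ⇒  x = 0.08957, y = 0.49263
Tw-177: 8.957%, Tw-178: 49.263%.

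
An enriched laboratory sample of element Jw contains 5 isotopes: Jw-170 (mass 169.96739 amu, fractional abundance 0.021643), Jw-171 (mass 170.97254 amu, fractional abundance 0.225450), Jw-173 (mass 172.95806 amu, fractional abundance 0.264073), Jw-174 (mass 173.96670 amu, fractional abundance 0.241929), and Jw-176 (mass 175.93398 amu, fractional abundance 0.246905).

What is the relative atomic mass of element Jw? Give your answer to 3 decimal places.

173.424 amu

Weight each isotope mass by its fractional abundance: 0.021643 × 169.96739 + 0.225450 × 170.97254 + 0.264073 × 172.95806 + 0.241929 × 173.96670 + 0.246905 × 175.93398
= 3.678604 + 38.545759 + 45.673554 + 42.087590 + 43.438979 = 173.424486 amu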